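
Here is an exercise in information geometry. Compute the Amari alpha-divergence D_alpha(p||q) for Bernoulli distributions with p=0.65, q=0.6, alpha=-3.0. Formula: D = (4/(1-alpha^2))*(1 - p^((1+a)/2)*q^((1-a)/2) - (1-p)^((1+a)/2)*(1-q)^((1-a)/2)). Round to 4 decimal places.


Amari alpha-divergence:
D = (4/(1-alpha^2))*(1 - p^((1+a)/2)*q^((1-a)/2) - (1-p)^((1+a)/2)*(1-q)^((1-a)/2)).
alpha = -3.0, p = 0.65, q = 0.6.
e1 = (1+alpha)/2 = -1.0, e2 = (1-alpha)/2 = 2.0.
t1 = p^e1 * q^e2 = 0.65^-1.0 * 0.6^2.0 = 0.553846.
t2 = (1-p)^e1 * (1-q)^e2 = 0.35^-1.0 * 0.4^2.0 = 0.457143.
4/(1-alpha^2) = -0.5.
D = -0.5*(1 - 0.553846 - 0.457143) = 0.0055

0.0055


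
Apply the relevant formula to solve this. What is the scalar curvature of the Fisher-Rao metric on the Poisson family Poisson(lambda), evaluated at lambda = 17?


This family has a single free parameter, so its statistical manifold
is 1-dimensional. The Riemann curvature tensor of any 1-dimensional
Riemannian manifold vanishes identically, so R = 0.

0


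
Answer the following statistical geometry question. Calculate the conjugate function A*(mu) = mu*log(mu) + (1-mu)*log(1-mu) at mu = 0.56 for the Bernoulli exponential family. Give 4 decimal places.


Legendre transform for Bernoulli:
A*(mu) = mu*log(mu) + (1-mu)*log(1-mu).
mu = 0.56, 1-mu = 0.44.
mu*log(mu) = 0.56*log(0.56) = -0.324698.
(1-mu)*log(1-mu) = 0.44*log(0.44) = -0.361231.
A* = -0.324698 + -0.361231 = -0.6859

-0.6859


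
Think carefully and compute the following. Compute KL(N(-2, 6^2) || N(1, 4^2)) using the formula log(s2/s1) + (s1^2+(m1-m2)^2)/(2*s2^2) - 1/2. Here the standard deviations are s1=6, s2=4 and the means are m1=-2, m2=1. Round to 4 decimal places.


KL divergence between normal distributions:
KL = log(s2/s1) + (s1^2 + (m1-m2)^2)/(2*s2^2) - 1/2.
log(4/6) = -0.405465.
(6^2 + (-2-1)^2)/(2*4^2) = (36 + 9)/32 = 1.40625.
KL = -0.405465 + 1.40625 - 0.5 = 0.5008

0.5008


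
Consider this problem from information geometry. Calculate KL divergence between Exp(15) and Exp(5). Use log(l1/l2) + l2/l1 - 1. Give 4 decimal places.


KL divergence for exponential family:
KL = log(l1/l2) + l2/l1 - 1.
log(15/5) = 1.098612.
5/15 = 0.333333.
KL = 1.098612 + 0.333333 - 1 = 0.4319

0.4319


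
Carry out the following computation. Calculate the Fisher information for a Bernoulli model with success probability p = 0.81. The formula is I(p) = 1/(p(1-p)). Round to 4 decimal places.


For Bernoulli(p), Fisher information is I(p) = 1/(p*(1-p)).
p = 0.81, 1-p = 0.19.
p*(1-p) = 0.1539.
I(p) = 1/0.1539 = 6.4977

6.4977


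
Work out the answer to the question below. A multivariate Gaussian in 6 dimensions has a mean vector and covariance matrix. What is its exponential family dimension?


Exponential family dimension calculation:
For 6-dim MVN: mean has 6 params, covariance has 6*7/2 = 21 unique entries.
Total dim = 6 + 21 = 27.

27


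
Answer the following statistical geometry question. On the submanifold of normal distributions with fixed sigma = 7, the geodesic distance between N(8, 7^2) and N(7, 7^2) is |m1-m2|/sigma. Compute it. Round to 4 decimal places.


On the fixed-variance normal subfamily, geodesic distance = |m1-m2|/sigma.
|8 - 7| = 1.
sigma = 7.
d = 1/7 = 0.1429

0.1429


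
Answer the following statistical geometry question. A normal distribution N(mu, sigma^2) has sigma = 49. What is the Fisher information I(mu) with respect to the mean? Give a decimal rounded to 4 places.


The Fisher information for the mean of a normal distribution is I(mu) = 1/sigma^2.
sigma = 49, so sigma^2 = 2401.
I(mu) = 1/2401 = 0.0004

0.0004


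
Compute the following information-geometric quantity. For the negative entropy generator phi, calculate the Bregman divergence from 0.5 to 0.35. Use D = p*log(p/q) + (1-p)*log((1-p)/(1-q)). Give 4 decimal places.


Bregman divergence with negative entropy generator:
D = p*log(p/q) + (1-p)*log((1-p)/(1-q)).
p = 0.5, q = 0.35.
p*log(p/q) = 0.5*log(0.5/0.35) = 0.178337.
(1-p)*log((1-p)/(1-q)) = 0.5*log(0.5/0.65) = -0.131182.
D = 0.178337 + -0.131182 = 0.0472

0.0472


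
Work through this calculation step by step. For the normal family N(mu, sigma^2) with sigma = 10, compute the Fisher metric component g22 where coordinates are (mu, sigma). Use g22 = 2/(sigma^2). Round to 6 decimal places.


For the 2-parameter normal family, the Fisher metric has:
  g11 = 1/sigma^2, g22 = 2/sigma^2.
sigma = 10, sigma^2 = 100.
g22 = 0.020000

0.020000


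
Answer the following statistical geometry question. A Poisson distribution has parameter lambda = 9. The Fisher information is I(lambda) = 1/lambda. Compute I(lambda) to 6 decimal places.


Fisher information for Poisson: I(lambda) = 1/lambda.
lambda = 9.
I(lambda) = 1/9 = 0.111111

0.111111


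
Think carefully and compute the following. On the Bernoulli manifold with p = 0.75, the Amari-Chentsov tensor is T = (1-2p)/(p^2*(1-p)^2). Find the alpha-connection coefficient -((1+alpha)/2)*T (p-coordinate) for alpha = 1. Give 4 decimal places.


Skewness (Amari-Chentsov) tensor: T = (1-2p)/(p^2*(1-p)^2).
p = 0.75, 1-2p = -0.5, p^2 = 0.5625, (1-p)^2 = 0.0625.
T = -0.5/(0.5625 * 0.0625) = -14.222222.
In the p-coordinate, Gamma^(alpha) = Gamma^(0) - (alpha/2)*T with Gamma^(0) = (1/2)*g'(p) = -T/2,
so Gamma^(alpha) = -((1+alpha)/2)*T.
alpha = 1, -(1+alpha)/2 = -1.0.
Gamma = -1.0 * -14.222222 = 14.2222

14.2222


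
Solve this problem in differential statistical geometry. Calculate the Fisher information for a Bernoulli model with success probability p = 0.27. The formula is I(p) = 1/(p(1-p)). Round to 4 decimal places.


For Bernoulli(p), Fisher information is I(p) = 1/(p*(1-p)).
p = 0.27, 1-p = 0.73.
p*(1-p) = 0.1971.
I(p) = 1/0.1971 = 5.0736

5.0736


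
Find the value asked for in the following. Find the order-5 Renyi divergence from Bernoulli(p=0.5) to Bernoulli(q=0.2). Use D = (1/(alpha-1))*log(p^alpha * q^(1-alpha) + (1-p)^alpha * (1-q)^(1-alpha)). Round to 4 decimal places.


Renyi divergence of order alpha between Bernoulli distributions:
D = (1/(alpha-1))*log(p^alpha * q^(1-alpha) + (1-p)^alpha * (1-q)^(1-alpha)).
alpha = 5, p = 0.5, q = 0.2.
p^alpha * q^(1-alpha) = 0.5^5 * 0.2^-4 = 19.53125.
(1-p)^alpha * (1-q)^(1-alpha) = 0.5^5 * 0.8^-4 = 0.076294.
sum = 19.53125 + 0.076294 = 19.607544.
D = (1/4)*log(19.607544) = 0.7440

0.7440


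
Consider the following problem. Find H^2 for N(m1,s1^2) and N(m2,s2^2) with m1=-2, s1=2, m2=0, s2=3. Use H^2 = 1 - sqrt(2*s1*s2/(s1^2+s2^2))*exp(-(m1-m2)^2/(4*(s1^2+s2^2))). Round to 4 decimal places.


Squared Hellinger distance for Gaussians:
H^2 = 1 - sqrt(2*s1*s2/(s1^2+s2^2)) * exp(-(m1-m2)^2/(4*(s1^2+s2^2))).
s1^2 = 4, s2^2 = 9, s1^2+s2^2 = 13.
sqrt(2*2*3/(13)) = 0.960769.
(m1-m2)^2 = (-2)^2 = 4.
exp(-4/(4*13)) = exp(-0.076923) = 0.925961.
H^2 = 1 - 0.960769*0.925961 = 0.1104

0.1104


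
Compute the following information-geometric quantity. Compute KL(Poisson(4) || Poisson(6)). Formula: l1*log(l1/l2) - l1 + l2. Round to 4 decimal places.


KL divergence for Poisson:
KL = l1*log(l1/l2) - l1 + l2.
l1 = 4, l2 = 6.
log(4/6) = -0.405465.
l1*log(l1/l2) = 4 * -0.405465 = -1.62186.
KL = -1.62186 - 4 + 6 = 0.3781

0.3781


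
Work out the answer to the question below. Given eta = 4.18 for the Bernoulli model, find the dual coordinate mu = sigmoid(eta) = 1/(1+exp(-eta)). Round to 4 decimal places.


Dual coordinate (expectation parameter) for Bernoulli:
mu = 1/(1+exp(-eta)).
eta = 4.18.
exp(-eta) = exp(-4.18) = 0.015299.
mu = 1/(1+0.015299) = 0.9849

0.9849


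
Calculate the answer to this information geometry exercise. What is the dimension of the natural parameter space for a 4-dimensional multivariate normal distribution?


Exponential family dimension calculation:
For 4-dim MVN: mean has 4 params, covariance has 4*5/2 = 10 unique entries.
Total dim = 4 + 10 = 14.

14


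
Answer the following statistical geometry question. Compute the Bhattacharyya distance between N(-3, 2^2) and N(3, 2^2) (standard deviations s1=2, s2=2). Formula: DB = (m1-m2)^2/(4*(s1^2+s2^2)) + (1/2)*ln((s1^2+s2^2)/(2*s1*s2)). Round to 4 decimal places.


Bhattacharyya distance between two Gaussians:
DB = (m1-m2)^2/(4*(s1^2+s2^2)) + (1/2)*ln((s1^2+s2^2)/(2*s1*s2)).
(m1-m2)^2 = (-6)^2 = 36.
s1^2+s2^2 = 4 + 4 = 8.
term1 = 36/32 = 1.125.
term2 = 0.5*ln(8/8.0) = 0.0.
DB = 1.125 + 0.0 = 1.1250

1.1250


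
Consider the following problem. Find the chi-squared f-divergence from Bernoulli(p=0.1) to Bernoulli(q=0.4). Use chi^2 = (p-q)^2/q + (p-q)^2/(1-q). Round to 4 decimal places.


Chi-squared divergence between Bernoulli distributions:
chi^2 = (p-q)^2/q + (p-q)^2/(1-q).
p = 0.1, q = 0.4, p-q = -0.3.
(p-q)^2 = 0.09.
term1 = 0.09/0.4 = 0.225.
term2 = 0.09/0.6 = 0.15.
chi^2 = 0.225 + 0.15 = 0.3750

0.3750


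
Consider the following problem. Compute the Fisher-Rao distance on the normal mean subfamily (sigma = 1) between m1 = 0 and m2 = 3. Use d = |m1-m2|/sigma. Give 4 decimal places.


On the fixed-variance normal subfamily, geodesic distance = |m1-m2|/sigma.
|0 - 3| = 3.
sigma = 1.
d = 3/1 = 3.0000

3.0000


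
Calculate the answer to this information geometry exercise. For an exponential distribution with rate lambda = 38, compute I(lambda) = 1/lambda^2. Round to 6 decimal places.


Fisher information for exponential: I(lambda) = 1/lambda^2.
lambda = 38, lambda^2 = 1444.
I = 1/1444 = 0.000693

0.000693


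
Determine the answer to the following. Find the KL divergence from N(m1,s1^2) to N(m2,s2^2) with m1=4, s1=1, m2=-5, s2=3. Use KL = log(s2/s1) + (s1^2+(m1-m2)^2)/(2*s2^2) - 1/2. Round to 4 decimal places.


KL divergence between normal distributions:
KL = log(s2/s1) + (s1^2 + (m1-m2)^2)/(2*s2^2) - 1/2.
log(3/1) = 1.098612.
(1^2 + (4--5)^2)/(2*3^2) = (1 + 81)/18 = 4.555556.
KL = 1.098612 + 4.555556 - 0.5 = 5.1542

5.1542


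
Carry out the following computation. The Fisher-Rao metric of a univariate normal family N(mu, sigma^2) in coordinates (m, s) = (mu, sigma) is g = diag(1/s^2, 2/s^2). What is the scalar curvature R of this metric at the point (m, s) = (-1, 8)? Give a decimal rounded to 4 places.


The metric has the form g = (A dm^2 + B ds^2)/s^2 with A = 1, B = 2.
Substitute u = sqrt(A/B)*m: g = B*(du^2 + ds^2)/s^2, i.e. B times the
Poincare upper half-plane metric, which has constant Gaussian curvature -1.
Scaling a 2D metric by a constant c divides the Gaussian curvature by c,
so K = -1/B = -1/(2) = -0.5000 everywhere (the point (m, s) = (-1, 8) is irrelevant:
the curvature is constant).
Scalar curvature in dimension 2: R = 2K = -2/(2) = -1.0000.

-1.0000


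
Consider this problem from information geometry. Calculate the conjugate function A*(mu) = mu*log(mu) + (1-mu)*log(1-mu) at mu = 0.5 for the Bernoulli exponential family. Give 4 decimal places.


Legendre transform for Bernoulli:
A*(mu) = mu*log(mu) + (1-mu)*log(1-mu).
mu = 0.5, 1-mu = 0.5.
mu*log(mu) = 0.5*log(0.5) = -0.346574.
(1-mu)*log(1-mu) = 0.5*log(0.5) = -0.346574.
A* = -0.346574 + -0.346574 = -0.6931

-0.6931


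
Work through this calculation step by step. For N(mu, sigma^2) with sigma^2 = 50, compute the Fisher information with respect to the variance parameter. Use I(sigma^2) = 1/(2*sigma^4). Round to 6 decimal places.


Fisher information for variance: I(sigma^2) = 1/(2*sigma^4).
sigma^2 = 50, so sigma^4 = 2500.
I = 1/(2*2500) = 1/5000 = 0.000200

0.000200


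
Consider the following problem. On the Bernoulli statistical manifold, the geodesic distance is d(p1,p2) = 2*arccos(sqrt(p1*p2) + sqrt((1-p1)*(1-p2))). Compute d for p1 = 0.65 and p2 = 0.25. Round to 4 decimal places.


Geodesic distance on Bernoulli manifold:
d(p1,p2) = 2*arccos(sqrt(p1*p2) + sqrt((1-p1)*(1-p2))).
sqrt(p1*p2) = sqrt(0.65*0.25) = 0.403113.
sqrt((1-p1)*(1-p2)) = sqrt(0.35*0.75) = 0.512348.
arg = 0.403113 + 0.512348 = 0.91546.
d = 2*arccos(0.91546) = 0.8283

0.8283


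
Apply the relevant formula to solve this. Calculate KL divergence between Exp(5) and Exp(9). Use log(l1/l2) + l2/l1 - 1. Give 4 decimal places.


KL divergence for exponential family:
KL = log(l1/l2) + l2/l1 - 1.
log(5/9) = -0.587787.
9/5 = 1.8.
KL = -0.587787 + 1.8 - 1 = 0.2122

0.2122


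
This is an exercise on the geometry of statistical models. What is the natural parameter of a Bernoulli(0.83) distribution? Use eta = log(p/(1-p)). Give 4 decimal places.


Natural parameter for Bernoulli: eta = log(p/(1-p)).
p = 0.83, 1-p = 0.17.
p/(1-p) = 4.882353.
eta = log(4.882353) = 1.5856

1.5856


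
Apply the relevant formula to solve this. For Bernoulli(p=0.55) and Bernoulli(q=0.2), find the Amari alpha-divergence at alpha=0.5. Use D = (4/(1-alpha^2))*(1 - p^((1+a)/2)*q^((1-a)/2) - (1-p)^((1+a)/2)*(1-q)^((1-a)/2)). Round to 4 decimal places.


Amari alpha-divergence:
D = (4/(1-alpha^2))*(1 - p^((1+a)/2)*q^((1-a)/2) - (1-p)^((1+a)/2)*(1-q)^((1-a)/2)).
alpha = 0.5, p = 0.55, q = 0.2.
e1 = (1+alpha)/2 = 0.75, e2 = (1-alpha)/2 = 0.25.
t1 = p^e1 * q^e2 = 0.55^0.75 * 0.2^0.25 = 0.4271.
t2 = (1-p)^e1 * (1-q)^e2 = 0.45^0.75 * 0.8^0.25 = 0.519615.
4/(1-alpha^2) = 5.333333.
D = 5.333333*(1 - 0.4271 - 0.519615) = 0.2842

0.2842


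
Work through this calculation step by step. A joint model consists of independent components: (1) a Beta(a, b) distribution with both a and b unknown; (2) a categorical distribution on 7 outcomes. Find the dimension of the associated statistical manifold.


The dimension of a statistical manifold equals the number of free
(independent) real parameters of the model. For a product of independent
blocks the parameter counts add.
- Beta (a, b): 2.
- categorical on 7 outcomes (probabilities sum to 1): 7-1 = 6.
Total = 2 + 6 = 8.
Dimension = 8

8


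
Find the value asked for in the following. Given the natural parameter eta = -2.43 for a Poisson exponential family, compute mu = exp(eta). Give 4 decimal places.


Expectation parameter for Poisson exponential family:
mu = exp(eta).
eta = -2.43.
mu = exp(-2.43) = 0.0880

0.0880


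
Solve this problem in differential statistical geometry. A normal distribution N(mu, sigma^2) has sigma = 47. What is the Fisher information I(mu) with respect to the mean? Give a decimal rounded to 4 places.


The Fisher information for the mean of a normal distribution is I(mu) = 1/sigma^2.
sigma = 47, so sigma^2 = 2209.
I(mu) = 1/2209 = 0.0005

0.0005


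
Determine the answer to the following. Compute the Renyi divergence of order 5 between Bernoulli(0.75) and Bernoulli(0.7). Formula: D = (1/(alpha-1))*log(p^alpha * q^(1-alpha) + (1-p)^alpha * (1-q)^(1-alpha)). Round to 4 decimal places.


Renyi divergence of order alpha between Bernoulli distributions:
D = (1/(alpha-1))*log(p^alpha * q^(1-alpha) + (1-p)^alpha * (1-q)^(1-alpha)).
alpha = 5, p = 0.75, q = 0.7.
p^alpha * q^(1-alpha) = 0.75^5 * 0.7^-4 = 0.988358.
(1-p)^alpha * (1-q)^(1-alpha) = 0.25^5 * 0.3^-4 = 0.120563.
sum = 0.988358 + 0.120563 = 1.108921.
D = (1/4)*log(1.108921) = 0.0258

0.0258


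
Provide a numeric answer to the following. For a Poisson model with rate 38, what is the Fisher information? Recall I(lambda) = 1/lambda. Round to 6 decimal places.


Fisher information for Poisson: I(lambda) = 1/lambda.
lambda = 38.
I(lambda) = 1/38 = 0.026316

0.026316


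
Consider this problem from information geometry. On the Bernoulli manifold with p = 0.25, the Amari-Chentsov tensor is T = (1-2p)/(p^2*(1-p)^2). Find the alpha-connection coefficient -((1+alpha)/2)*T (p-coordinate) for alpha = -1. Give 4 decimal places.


Skewness (Amari-Chentsov) tensor: T = (1-2p)/(p^2*(1-p)^2).
p = 0.25, 1-2p = 0.5, p^2 = 0.0625, (1-p)^2 = 0.5625.
T = 0.5/(0.0625 * 0.5625) = 14.222222.
In the p-coordinate, Gamma^(alpha) = Gamma^(0) - (alpha/2)*T with Gamma^(0) = (1/2)*g'(p) = -T/2,
so Gamma^(alpha) = -((1+alpha)/2)*T.
alpha = -1, -(1+alpha)/2 = 0.0.
Gamma = 0.0 * 14.222222 = 0.0000

0.0000


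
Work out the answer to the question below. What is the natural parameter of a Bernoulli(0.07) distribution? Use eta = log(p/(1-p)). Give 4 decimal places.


Natural parameter for Bernoulli: eta = log(p/(1-p)).
p = 0.07, 1-p = 0.93.
p/(1-p) = 0.075269.
eta = log(0.075269) = -2.5867

-2.5867


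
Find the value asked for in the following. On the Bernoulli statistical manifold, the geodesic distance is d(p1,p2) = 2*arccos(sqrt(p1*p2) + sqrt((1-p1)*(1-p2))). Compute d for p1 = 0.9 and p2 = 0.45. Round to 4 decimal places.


Geodesic distance on Bernoulli manifold:
d(p1,p2) = 2*arccos(sqrt(p1*p2) + sqrt((1-p1)*(1-p2))).
sqrt(p1*p2) = sqrt(0.9*0.45) = 0.636396.
sqrt((1-p1)*(1-p2)) = sqrt(0.1*0.55) = 0.234521.
arg = 0.636396 + 0.234521 = 0.870917.
d = 2*arccos(0.870917) = 1.0275

1.0275


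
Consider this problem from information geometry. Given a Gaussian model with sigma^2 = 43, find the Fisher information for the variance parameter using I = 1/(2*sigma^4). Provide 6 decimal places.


Fisher information for variance: I(sigma^2) = 1/(2*sigma^4).
sigma^2 = 43, so sigma^4 = 1849.
I = 1/(2*1849) = 1/3698 = 0.000270

0.000270


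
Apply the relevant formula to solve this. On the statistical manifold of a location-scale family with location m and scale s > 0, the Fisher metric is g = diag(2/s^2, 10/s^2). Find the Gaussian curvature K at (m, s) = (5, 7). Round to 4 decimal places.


The metric has the form g = (A dm^2 + B ds^2)/s^2 with A = 2, B = 10.
Substitute u = sqrt(A/B)*m: g = B*(du^2 + ds^2)/s^2, i.e. B times the
Poincare upper half-plane metric, which has constant Gaussian curvature -1.
Scaling a 2D metric by a constant c divides the Gaussian curvature by c,
so K = -1/B = -1/(10) = -0.1000 everywhere (the point (m, s) = (5, 7) is irrelevant:
the curvature is constant).
The requested Gaussian curvature is K = -0.1000.

-0.1000


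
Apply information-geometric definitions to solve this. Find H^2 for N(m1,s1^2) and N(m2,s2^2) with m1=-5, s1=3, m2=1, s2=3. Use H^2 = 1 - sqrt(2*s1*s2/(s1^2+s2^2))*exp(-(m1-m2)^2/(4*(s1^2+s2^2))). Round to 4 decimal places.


Squared Hellinger distance for Gaussians:
H^2 = 1 - sqrt(2*s1*s2/(s1^2+s2^2)) * exp(-(m1-m2)^2/(4*(s1^2+s2^2))).
s1^2 = 9, s2^2 = 9, s1^2+s2^2 = 18.
sqrt(2*3*3/(18)) = 1.0.
(m1-m2)^2 = (-6)^2 = 36.
exp(-36/(4*18)) = exp(-0.5) = 0.606531.
H^2 = 1 - 1.0*0.606531 = 0.3935

0.3935


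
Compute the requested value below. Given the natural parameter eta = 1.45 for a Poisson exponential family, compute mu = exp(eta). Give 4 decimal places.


Expectation parameter for Poisson exponential family:
mu = exp(eta).
eta = 1.45.
mu = exp(1.45) = 4.2631

4.2631


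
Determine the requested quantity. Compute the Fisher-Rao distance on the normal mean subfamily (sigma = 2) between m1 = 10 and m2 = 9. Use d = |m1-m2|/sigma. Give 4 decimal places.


On the fixed-variance normal subfamily, geodesic distance = |m1-m2|/sigma.
|10 - 9| = 1.
sigma = 2.
d = 1/2 = 0.5000

0.5000


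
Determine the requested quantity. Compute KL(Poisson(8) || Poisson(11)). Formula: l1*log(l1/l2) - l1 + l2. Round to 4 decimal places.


KL divergence for Poisson:
KL = l1*log(l1/l2) - l1 + l2.
l1 = 8, l2 = 11.
log(8/11) = -0.318454.
l1*log(l1/l2) = 8 * -0.318454 = -2.54763.
KL = -2.54763 - 8 + 11 = 0.4524

0.4524


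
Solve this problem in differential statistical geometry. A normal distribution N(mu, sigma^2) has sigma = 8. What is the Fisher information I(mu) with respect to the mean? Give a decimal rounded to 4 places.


The Fisher information for the mean of a normal distribution is I(mu) = 1/sigma^2.
sigma = 8, so sigma^2 = 64.
I(mu) = 1/64 = 0.0156

0.0156


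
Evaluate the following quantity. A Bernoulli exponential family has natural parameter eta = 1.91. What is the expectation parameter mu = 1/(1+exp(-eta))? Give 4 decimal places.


Dual coordinate (expectation parameter) for Bernoulli:
mu = 1/(1+exp(-eta)).
eta = 1.91.
exp(-eta) = exp(-1.91) = 0.14808.
mu = 1/(1+0.14808) = 0.8710

0.8710


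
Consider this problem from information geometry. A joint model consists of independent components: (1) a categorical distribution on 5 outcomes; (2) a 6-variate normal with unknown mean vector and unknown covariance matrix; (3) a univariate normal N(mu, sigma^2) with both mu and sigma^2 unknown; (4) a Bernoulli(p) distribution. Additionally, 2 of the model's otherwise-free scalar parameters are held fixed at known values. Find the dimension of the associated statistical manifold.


The dimension of a statistical manifold equals the number of free
(independent) real parameters of the model. For a product of independent
blocks the parameter counts add.
- categorical on 5 outcomes (probabilities sum to 1): 5-1 = 4.
- 6-variate normal: 6 (mean) + 6*7/2 = 21 (symmetric covariance) = 27.
- normal (mu, sigma^2): 2.
- Bernoulli (p): 1.
Total = 4 + 27 + 2 + 1 = 34.
2 parameter(s) fixed at known values: 34 - 2 = 32.
Dimension = 32

32


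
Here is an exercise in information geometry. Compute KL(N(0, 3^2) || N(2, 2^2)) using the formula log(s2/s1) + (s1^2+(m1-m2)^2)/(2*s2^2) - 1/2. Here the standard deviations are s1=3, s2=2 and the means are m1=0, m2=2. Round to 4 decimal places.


KL divergence between normal distributions:
KL = log(s2/s1) + (s1^2 + (m1-m2)^2)/(2*s2^2) - 1/2.
log(2/3) = -0.405465.
(3^2 + (0-2)^2)/(2*2^2) = (9 + 4)/8 = 1.625.
KL = -0.405465 + 1.625 - 0.5 = 0.7195

0.7195


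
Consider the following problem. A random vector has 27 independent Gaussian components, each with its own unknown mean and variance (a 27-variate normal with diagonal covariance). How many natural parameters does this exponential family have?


Exponential family dimension calculation:
Each univariate normal has two natural parameters (mu/sigma^2 and -1/(2 sigma^2)).
With 27 independent components, dim = 2 * 27 = 54.

54


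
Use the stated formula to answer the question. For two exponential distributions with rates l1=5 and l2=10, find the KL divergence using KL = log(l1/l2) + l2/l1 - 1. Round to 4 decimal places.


KL divergence for exponential family:
KL = log(l1/l2) + l2/l1 - 1.
log(5/10) = -0.693147.
10/5 = 2.0.
KL = -0.693147 + 2.0 - 1 = 0.3069

0.3069


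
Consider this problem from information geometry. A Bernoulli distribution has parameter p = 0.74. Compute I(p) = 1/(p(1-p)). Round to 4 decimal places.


For Bernoulli(p), Fisher information is I(p) = 1/(p*(1-p)).
p = 0.74, 1-p = 0.26.
p*(1-p) = 0.1924.
I(p) = 1/0.1924 = 5.1975

5.1975


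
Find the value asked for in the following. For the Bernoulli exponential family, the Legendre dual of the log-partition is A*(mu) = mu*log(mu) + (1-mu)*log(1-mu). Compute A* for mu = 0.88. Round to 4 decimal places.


Legendre transform for Bernoulli:
A*(mu) = mu*log(mu) + (1-mu)*log(1-mu).
mu = 0.88, 1-mu = 0.12.
mu*log(mu) = 0.88*log(0.88) = -0.112493.
(1-mu)*log(1-mu) = 0.12*log(0.12) = -0.254432.
A* = -0.112493 + -0.254432 = -0.3669

-0.3669


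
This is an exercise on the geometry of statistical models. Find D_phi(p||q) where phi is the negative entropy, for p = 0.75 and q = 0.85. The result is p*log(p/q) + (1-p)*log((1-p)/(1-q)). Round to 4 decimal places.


Bregman divergence with negative entropy generator:
D = p*log(p/q) + (1-p)*log((1-p)/(1-q)).
p = 0.75, q = 0.85.
p*log(p/q) = 0.75*log(0.75/0.85) = -0.093872.
(1-p)*log((1-p)/(1-q)) = 0.25*log(0.25/0.15) = 0.127706.
D = -0.093872 + 0.127706 = 0.0338

0.0338


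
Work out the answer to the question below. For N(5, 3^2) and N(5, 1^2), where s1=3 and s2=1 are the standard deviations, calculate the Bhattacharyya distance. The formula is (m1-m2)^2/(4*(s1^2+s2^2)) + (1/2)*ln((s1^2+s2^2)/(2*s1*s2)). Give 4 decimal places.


Bhattacharyya distance between two Gaussians:
DB = (m1-m2)^2/(4*(s1^2+s2^2)) + (1/2)*ln((s1^2+s2^2)/(2*s1*s2)).
(m1-m2)^2 = (0)^2 = 0.
s1^2+s2^2 = 9 + 1 = 10.
term1 = 0/40 = 0.0.
term2 = 0.5*ln(10/6.0) = 0.255413.
DB = 0.0 + 0.255413 = 0.2554

0.2554


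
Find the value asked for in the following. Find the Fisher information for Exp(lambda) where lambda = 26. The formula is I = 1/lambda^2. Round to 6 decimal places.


Fisher information for exponential: I(lambda) = 1/lambda^2.
lambda = 26, lambda^2 = 676.
I = 1/676 = 0.001479

0.001479


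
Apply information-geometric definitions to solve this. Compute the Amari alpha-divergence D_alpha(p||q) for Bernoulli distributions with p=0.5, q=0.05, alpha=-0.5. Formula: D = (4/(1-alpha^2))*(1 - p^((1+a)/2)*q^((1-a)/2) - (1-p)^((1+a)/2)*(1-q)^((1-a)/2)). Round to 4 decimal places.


Amari alpha-divergence:
D = (4/(1-alpha^2))*(1 - p^((1+a)/2)*q^((1-a)/2) - (1-p)^((1+a)/2)*(1-q)^((1-a)/2)).
alpha = -0.5, p = 0.5, q = 0.05.
e1 = (1+alpha)/2 = 0.25, e2 = (1-alpha)/2 = 0.75.
t1 = p^e1 * q^e2 = 0.5^0.25 * 0.05^0.75 = 0.088914.
t2 = (1-p)^e1 * (1-q)^e2 = 0.5^0.25 * 0.95^0.75 = 0.809161.
4/(1-alpha^2) = 5.333333.
D = 5.333333*(1 - 0.088914 - 0.809161) = 0.5436

0.5436


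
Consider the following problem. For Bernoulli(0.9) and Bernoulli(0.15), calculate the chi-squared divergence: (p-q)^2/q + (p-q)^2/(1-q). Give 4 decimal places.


Chi-squared divergence between Bernoulli distributions:
chi^2 = (p-q)^2/q + (p-q)^2/(1-q).
p = 0.9, q = 0.15, p-q = 0.75.
(p-q)^2 = 0.5625.
term1 = 0.5625/0.15 = 3.75.
term2 = 0.5625/0.85 = 0.661765.
chi^2 = 3.75 + 0.661765 = 4.4118

4.4118


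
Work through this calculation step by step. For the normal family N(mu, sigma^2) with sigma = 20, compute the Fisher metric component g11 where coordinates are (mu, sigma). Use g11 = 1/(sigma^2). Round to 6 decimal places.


For the 2-parameter normal family, the Fisher metric has:
  g11 = 1/sigma^2, g22 = 2/sigma^2.
sigma = 20, sigma^2 = 400.
g11 = 0.002500

0.002500


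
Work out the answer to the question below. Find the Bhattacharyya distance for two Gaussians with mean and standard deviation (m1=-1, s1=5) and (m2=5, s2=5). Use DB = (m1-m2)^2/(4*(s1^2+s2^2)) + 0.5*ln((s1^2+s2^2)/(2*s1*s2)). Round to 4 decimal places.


Bhattacharyya distance between two Gaussians:
DB = (m1-m2)^2/(4*(s1^2+s2^2)) + (1/2)*ln((s1^2+s2^2)/(2*s1*s2)).
(m1-m2)^2 = (-6)^2 = 36.
s1^2+s2^2 = 25 + 25 = 50.
term1 = 36/200 = 0.18.
term2 = 0.5*ln(50/50.0) = 0.0.
DB = 0.18 + 0.0 = 0.1800

0.1800


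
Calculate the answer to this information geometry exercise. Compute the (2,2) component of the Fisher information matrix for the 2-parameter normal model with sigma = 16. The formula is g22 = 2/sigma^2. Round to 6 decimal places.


For the 2-parameter normal family, the Fisher metric has:
  g11 = 1/sigma^2, g22 = 2/sigma^2.
sigma = 16, sigma^2 = 256.
g22 = 0.007813

0.007813


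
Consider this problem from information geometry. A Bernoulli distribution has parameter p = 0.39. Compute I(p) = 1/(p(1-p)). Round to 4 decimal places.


For Bernoulli(p), Fisher information is I(p) = 1/(p*(1-p)).
p = 0.39, 1-p = 0.61.
p*(1-p) = 0.2379.
I(p) = 1/0.2379 = 4.2034

4.2034


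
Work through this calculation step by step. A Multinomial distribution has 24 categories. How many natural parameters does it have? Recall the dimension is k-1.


Exponential family dimension calculation:
For Multinomial with k=24 categories, dim = k-1 = 23.

23


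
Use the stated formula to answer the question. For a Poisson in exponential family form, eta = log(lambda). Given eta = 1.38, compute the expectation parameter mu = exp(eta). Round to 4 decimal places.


Expectation parameter for Poisson exponential family:
mu = exp(eta).
eta = 1.38.
mu = exp(1.38) = 3.9749

3.9749


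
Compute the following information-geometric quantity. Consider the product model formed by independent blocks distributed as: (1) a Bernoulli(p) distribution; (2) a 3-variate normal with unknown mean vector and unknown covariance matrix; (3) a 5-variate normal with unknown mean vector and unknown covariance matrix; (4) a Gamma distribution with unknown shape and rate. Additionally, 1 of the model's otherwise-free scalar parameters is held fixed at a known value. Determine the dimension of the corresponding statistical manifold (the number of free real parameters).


The dimension of a statistical manifold equals the number of free
(independent) real parameters of the model. For a product of independent
blocks the parameter counts add.
- Bernoulli (p): 1.
- 3-variate normal: 3 (mean) + 3*4/2 = 6 (symmetric covariance) = 9.
- 5-variate normal: 5 (mean) + 5*6/2 = 15 (symmetric covariance) = 20.
- Gamma (shape, rate): 2.
Total = 1 + 9 + 20 + 2 = 32.
1 parameter(s) fixed at known values: 32 - 1 = 31.
Dimension = 31

31


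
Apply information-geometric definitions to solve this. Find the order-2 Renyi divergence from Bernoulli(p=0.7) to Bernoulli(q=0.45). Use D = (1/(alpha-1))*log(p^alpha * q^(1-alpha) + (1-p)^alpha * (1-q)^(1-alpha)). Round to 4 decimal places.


Renyi divergence of order alpha between Bernoulli distributions:
D = (1/(alpha-1))*log(p^alpha * q^(1-alpha) + (1-p)^alpha * (1-q)^(1-alpha)).
alpha = 2, p = 0.7, q = 0.45.
p^alpha * q^(1-alpha) = 0.7^2 * 0.45^-1 = 1.088889.
(1-p)^alpha * (1-q)^(1-alpha) = 0.3^2 * 0.55^-1 = 0.163636.
sum = 1.088889 + 0.163636 = 1.252525.
D = (1/1)*log(1.252525) = 0.2252

0.2252


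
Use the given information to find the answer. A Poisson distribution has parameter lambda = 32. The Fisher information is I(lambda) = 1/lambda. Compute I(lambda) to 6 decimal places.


Fisher information for Poisson: I(lambda) = 1/lambda.
lambda = 32.
I(lambda) = 1/32 = 0.031250

0.031250


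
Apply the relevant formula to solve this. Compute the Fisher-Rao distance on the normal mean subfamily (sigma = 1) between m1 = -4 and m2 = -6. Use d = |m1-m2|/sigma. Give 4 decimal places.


On the fixed-variance normal subfamily, geodesic distance = |m1-m2|/sigma.
|-4 - -6| = 2.
sigma = 1.
d = 2/1 = 2.0000

2.0000


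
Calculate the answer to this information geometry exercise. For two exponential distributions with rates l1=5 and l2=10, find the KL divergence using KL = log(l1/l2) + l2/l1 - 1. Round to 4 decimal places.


KL divergence for exponential family:
KL = log(l1/l2) + l2/l1 - 1.
log(5/10) = -0.693147.
10/5 = 2.0.
KL = -0.693147 + 2.0 - 1 = 0.3069

0.3069


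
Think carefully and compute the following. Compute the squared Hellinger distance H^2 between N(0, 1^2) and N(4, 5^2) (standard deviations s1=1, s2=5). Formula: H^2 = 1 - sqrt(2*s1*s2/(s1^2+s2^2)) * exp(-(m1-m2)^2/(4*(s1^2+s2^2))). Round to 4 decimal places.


Squared Hellinger distance for Gaussians:
H^2 = 1 - sqrt(2*s1*s2/(s1^2+s2^2)) * exp(-(m1-m2)^2/(4*(s1^2+s2^2))).
s1^2 = 1, s2^2 = 25, s1^2+s2^2 = 26.
sqrt(2*1*5/(26)) = 0.620174.
(m1-m2)^2 = (-4)^2 = 16.
exp(-16/(4*26)) = exp(-0.153846) = 0.857404.
H^2 = 1 - 0.620174*0.857404 = 0.4683

0.4683


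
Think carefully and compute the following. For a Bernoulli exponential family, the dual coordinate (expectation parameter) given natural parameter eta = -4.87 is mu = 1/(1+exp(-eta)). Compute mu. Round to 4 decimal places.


Dual coordinate (expectation parameter) for Bernoulli:
mu = 1/(1+exp(-eta)).
eta = -4.87.
exp(-eta) = exp(4.87) = 130.320917.
mu = 1/(1+130.320917) = 0.0076

0.0076


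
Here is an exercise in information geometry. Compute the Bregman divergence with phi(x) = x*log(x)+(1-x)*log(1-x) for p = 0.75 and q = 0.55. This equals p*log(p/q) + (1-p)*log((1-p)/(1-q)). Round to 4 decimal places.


Bregman divergence with negative entropy generator:
D = p*log(p/q) + (1-p)*log((1-p)/(1-q)).
p = 0.75, q = 0.55.
p*log(p/q) = 0.75*log(0.75/0.55) = 0.232616.
(1-p)*log((1-p)/(1-q)) = 0.25*log(0.25/0.45) = -0.146947.
D = 0.232616 + -0.146947 = 0.0857

0.0857


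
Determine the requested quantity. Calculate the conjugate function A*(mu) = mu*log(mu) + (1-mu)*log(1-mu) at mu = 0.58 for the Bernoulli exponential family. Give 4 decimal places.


Legendre transform for Bernoulli:
A*(mu) = mu*log(mu) + (1-mu)*log(1-mu).
mu = 0.58, 1-mu = 0.42.
mu*log(mu) = 0.58*log(0.58) = -0.315942.
(1-mu)*log(1-mu) = 0.42*log(0.42) = -0.36435.
A* = -0.315942 + -0.36435 = -0.6803

-0.6803


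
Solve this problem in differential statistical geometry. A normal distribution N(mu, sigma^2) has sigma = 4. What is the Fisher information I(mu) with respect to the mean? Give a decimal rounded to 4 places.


The Fisher information for the mean of a normal distribution is I(mu) = 1/sigma^2.
sigma = 4, so sigma^2 = 16.
I(mu) = 1/16 = 0.0625

0.0625


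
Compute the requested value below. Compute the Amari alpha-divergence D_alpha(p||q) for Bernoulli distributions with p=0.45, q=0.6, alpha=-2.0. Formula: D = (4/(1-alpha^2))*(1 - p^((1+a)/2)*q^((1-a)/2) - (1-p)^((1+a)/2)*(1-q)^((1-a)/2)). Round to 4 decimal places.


Amari alpha-divergence:
D = (4/(1-alpha^2))*(1 - p^((1+a)/2)*q^((1-a)/2) - (1-p)^((1+a)/2)*(1-q)^((1-a)/2)).
alpha = -2.0, p = 0.45, q = 0.6.
e1 = (1+alpha)/2 = -0.5, e2 = (1-alpha)/2 = 1.5.
t1 = p^e1 * q^e2 = 0.45^-0.5 * 0.6^1.5 = 0.69282.
t2 = (1-p)^e1 * (1-q)^e2 = 0.55^-0.5 * 0.4^1.5 = 0.341121.
4/(1-alpha^2) = -1.333333.
D = -1.333333*(1 - 0.69282 - 0.341121) = 0.0453

0.0453


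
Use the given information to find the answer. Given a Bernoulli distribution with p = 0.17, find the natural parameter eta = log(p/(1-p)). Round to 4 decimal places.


Natural parameter for Bernoulli: eta = log(p/(1-p)).
p = 0.17, 1-p = 0.83.
p/(1-p) = 0.204819.
eta = log(0.204819) = -1.5856

-1.5856


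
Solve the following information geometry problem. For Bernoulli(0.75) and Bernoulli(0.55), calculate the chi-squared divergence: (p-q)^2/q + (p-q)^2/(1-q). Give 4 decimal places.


Chi-squared divergence between Bernoulli distributions:
chi^2 = (p-q)^2/q + (p-q)^2/(1-q).
p = 0.75, q = 0.55, p-q = 0.2.
(p-q)^2 = 0.04.
term1 = 0.04/0.55 = 0.072727.
term2 = 0.04/0.45 = 0.088889.
chi^2 = 0.072727 + 0.088889 = 0.1616

0.1616


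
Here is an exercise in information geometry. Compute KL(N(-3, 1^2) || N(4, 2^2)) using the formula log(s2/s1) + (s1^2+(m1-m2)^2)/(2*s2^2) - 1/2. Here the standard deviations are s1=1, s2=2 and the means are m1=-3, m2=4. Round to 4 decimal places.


KL divergence between normal distributions:
KL = log(s2/s1) + (s1^2 + (m1-m2)^2)/(2*s2^2) - 1/2.
log(2/1) = 0.693147.
(1^2 + (-3-4)^2)/(2*2^2) = (1 + 49)/8 = 6.25.
KL = 0.693147 + 6.25 - 0.5 = 6.4431

6.4431


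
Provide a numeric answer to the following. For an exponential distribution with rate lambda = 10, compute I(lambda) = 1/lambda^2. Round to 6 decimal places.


Fisher information for exponential: I(lambda) = 1/lambda^2.
lambda = 10, lambda^2 = 100.
I = 1/100 = 0.010000

0.010000


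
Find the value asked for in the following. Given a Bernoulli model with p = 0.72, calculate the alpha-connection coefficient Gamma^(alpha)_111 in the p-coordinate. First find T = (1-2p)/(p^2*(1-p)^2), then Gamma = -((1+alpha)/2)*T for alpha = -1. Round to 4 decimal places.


Skewness (Amari-Chentsov) tensor: T = (1-2p)/(p^2*(1-p)^2).
p = 0.72, 1-2p = -0.44, p^2 = 0.5184, (1-p)^2 = 0.0784.
T = -0.44/(0.5184 * 0.0784) = -10.82609.
In the p-coordinate, Gamma^(alpha) = Gamma^(0) - (alpha/2)*T with Gamma^(0) = (1/2)*g'(p) = -T/2,
so Gamma^(alpha) = -((1+alpha)/2)*T.
alpha = -1, -(1+alpha)/2 = 0.0.
Gamma = 0.0 * -10.82609 = 0.0000

0.0000


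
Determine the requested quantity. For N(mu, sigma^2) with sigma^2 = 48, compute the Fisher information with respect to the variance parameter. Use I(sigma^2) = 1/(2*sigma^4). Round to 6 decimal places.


Fisher information for variance: I(sigma^2) = 1/(2*sigma^4).
sigma^2 = 48, so sigma^4 = 2304.
I = 1/(2*2304) = 1/4608 = 0.000217

0.000217


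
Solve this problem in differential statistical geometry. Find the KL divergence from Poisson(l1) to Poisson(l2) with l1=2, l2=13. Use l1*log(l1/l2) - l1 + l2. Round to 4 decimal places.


KL divergence for Poisson:
KL = l1*log(l1/l2) - l1 + l2.
l1 = 2, l2 = 13.
log(2/13) = -1.871802.
l1*log(l1/l2) = 2 * -1.871802 = -3.743604.
KL = -3.743604 - 2 + 13 = 7.2564

7.2564


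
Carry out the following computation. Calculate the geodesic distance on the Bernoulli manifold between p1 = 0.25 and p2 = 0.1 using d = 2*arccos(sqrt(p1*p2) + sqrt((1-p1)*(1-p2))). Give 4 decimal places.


Geodesic distance on Bernoulli manifold:
d(p1,p2) = 2*arccos(sqrt(p1*p2) + sqrt((1-p1)*(1-p2))).
sqrt(p1*p2) = sqrt(0.25*0.1) = 0.158114.
sqrt((1-p1)*(1-p2)) = sqrt(0.75*0.9) = 0.821584.
arg = 0.158114 + 0.821584 = 0.979698.
d = 2*arccos(0.979698) = 0.4037

0.4037


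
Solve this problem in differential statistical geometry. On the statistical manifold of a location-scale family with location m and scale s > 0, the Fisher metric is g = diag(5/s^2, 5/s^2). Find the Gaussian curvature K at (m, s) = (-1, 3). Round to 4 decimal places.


The metric has the form g = (A dm^2 + B ds^2)/s^2 with A = 5, B = 5.
Substitute u = sqrt(A/B)*m: g = B*(du^2 + ds^2)/s^2, i.e. B times the
Poincare upper half-plane metric, which has constant Gaussian curvature -1.
Scaling a 2D metric by a constant c divides the Gaussian curvature by c,
so K = -1/B = -1/(5) = -0.2000 everywhere (the point (m, s) = (-1, 3) is irrelevant:
the curvature is constant).
The requested Gaussian curvature is K = -0.2000.

-0.2000


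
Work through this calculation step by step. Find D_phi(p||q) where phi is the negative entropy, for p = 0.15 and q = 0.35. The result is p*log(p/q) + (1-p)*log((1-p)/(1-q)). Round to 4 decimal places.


Bregman divergence with negative entropy generator:
D = p*log(p/q) + (1-p)*log((1-p)/(1-q)).
p = 0.15, q = 0.35.
p*log(p/q) = 0.15*log(0.15/0.35) = -0.127095.
(1-p)*log((1-p)/(1-q)) = 0.85*log(0.85/0.65) = 0.228024.
D = -0.127095 + 0.228024 = 0.1009

0.1009


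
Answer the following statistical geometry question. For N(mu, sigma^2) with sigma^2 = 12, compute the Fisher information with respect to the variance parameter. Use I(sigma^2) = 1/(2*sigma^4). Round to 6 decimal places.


Fisher information for variance: I(sigma^2) = 1/(2*sigma^4).
sigma^2 = 12, so sigma^4 = 144.
I = 1/(2*144) = 1/288 = 0.003472

0.003472


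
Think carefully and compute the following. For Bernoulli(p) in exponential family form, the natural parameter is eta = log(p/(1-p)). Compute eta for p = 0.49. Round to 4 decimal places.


Natural parameter for Bernoulli: eta = log(p/(1-p)).
p = 0.49, 1-p = 0.51.
p/(1-p) = 0.960784.
eta = log(0.960784) = -0.0400

-0.0400


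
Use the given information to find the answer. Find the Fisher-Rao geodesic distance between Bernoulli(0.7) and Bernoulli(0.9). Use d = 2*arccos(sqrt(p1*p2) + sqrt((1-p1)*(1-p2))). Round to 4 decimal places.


Geodesic distance on Bernoulli manifold:
d(p1,p2) = 2*arccos(sqrt(p1*p2) + sqrt((1-p1)*(1-p2))).
sqrt(p1*p2) = sqrt(0.7*0.9) = 0.793725.
sqrt((1-p1)*(1-p2)) = sqrt(0.3*0.1) = 0.173205.
arg = 0.793725 + 0.173205 = 0.96693.
d = 2*arccos(0.96693) = 0.5158

0.5158


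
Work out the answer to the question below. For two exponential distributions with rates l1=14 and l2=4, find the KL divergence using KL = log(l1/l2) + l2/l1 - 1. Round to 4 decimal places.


KL divergence for exponential family:
KL = log(l1/l2) + l2/l1 - 1.
log(14/4) = 1.252763.
4/14 = 0.285714.
KL = 1.252763 + 0.285714 - 1 = 0.5385

0.5385


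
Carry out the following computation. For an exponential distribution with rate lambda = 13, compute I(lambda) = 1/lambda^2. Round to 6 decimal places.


Fisher information for exponential: I(lambda) = 1/lambda^2.
lambda = 13, lambda^2 = 169.
I = 1/169 = 0.005917

0.005917


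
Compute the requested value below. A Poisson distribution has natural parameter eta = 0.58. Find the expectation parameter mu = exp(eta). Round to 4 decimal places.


Expectation parameter for Poisson exponential family:
mu = exp(eta).
eta = 0.58.
mu = exp(0.58) = 1.7860

1.7860


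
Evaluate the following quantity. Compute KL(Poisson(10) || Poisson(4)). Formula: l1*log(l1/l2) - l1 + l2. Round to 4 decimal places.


KL divergence for Poisson:
KL = l1*log(l1/l2) - l1 + l2.
l1 = 10, l2 = 4.
log(10/4) = 0.916291.
l1*log(l1/l2) = 10 * 0.916291 = 9.162907.
KL = 9.162907 - 10 + 4 = 3.1629

3.1629


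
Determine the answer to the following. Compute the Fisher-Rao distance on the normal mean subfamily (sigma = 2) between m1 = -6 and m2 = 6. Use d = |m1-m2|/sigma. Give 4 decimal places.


On the fixed-variance normal subfamily, geodesic distance = |m1-m2|/sigma.
|-6 - 6| = 12.
sigma = 2.
d = 12/2 = 6.0000

6.0000
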